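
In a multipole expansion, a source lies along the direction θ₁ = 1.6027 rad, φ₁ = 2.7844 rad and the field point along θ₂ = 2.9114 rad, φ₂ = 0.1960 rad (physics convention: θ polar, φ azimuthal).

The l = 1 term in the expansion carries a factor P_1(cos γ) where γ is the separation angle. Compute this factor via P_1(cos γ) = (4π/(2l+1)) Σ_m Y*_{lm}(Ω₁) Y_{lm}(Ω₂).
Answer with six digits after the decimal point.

-0.162979

Term-by-term m-sum for l=1 (normalisation 4π/3 = 4.188790):
  m=-1: Y*=(-0.323523, 0.120739)  Y=(0.077320, -0.015352)  product (-0.023161, 0.014302)
  m=+0: Y*=(-0.015586, -0.000000)  Y=(-0.475714, 0.000000)  product (0.007414, 0.000000)
  m=+1: Y*=(0.323523, 0.120739)  Y=(-0.077320, -0.015352)  product (-0.023161, -0.014302)
Accumulated sum (-0.038908, 0.000000); after 4π/(2l+1) scaling, (-0.162979, 0.000000) ⇒ P_1 = -0.162979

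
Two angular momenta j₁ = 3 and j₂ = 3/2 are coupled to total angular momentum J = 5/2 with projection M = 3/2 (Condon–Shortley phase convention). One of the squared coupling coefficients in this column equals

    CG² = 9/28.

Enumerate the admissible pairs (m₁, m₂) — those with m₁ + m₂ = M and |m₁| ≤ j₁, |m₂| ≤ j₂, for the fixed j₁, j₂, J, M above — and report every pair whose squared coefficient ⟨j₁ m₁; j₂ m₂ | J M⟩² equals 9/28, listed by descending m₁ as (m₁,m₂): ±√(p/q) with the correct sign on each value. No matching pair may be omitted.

Admissible pairs with m₁+m₂ = M = 3/2: (0,3/2), (1,1/2), (2,-1/2), (3,-3/2)
  (m₁,m₂)=(3,-3/2): CG² = 9/28, CG = +√(9/28)   ← matches the target
  (m₁,m₂)=(2,-1/2): CG² = 1/14, CG = +√(1/14)
  (m₁,m₂)=(1,1/2): CG² = 7/20, CG = −√(7/20)
  (m₁,m₂)=(0,3/2): CG² = 9/35, CG = +√(9/35)
Pairs with CG² = 9/28: (3,-3/2): +√(9/28)

(3,-3/2): +√(9/28)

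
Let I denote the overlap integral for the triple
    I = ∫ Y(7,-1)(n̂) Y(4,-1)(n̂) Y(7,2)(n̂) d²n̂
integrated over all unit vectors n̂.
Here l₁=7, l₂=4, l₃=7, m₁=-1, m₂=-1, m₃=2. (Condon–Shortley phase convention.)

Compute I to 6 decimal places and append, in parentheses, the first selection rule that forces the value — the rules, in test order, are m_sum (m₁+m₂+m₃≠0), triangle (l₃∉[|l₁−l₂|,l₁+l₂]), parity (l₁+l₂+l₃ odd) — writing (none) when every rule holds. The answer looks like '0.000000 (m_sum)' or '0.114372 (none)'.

Checks pass: Σm=0; 18 even; l₃=7∈[3,11].
(2·7+1)(2·4+1)(2·7+1) = 2025
Δ: 4! 10! 4! / 19! → 1/58198140
sum: t=0:+1/17418240 t=1:−1/622080 t=2:+1/230400 t=3:−1/622080 t=4:+1/17418240 = 1/806400
3j²(7 4 7; 0 0 0) = Δ·Π!·Σ² = 2268/230945  (sign -1)
sum: t=0:+1/11612160 t=1:−1/725760 t=2:+1/414720 t=3:−1/2073600 = 37/58060800
3j²(7 4 7; -1 -1 2) = Δ·Π!·Σ² = 4107/646646  (sign -1)
combine: 4πI² = 2025·2268/230945·4107/646646 = 269460270/2133423721
take √, sign +1: I = 0.10025450
No selection rule forces the value: the integral is nonzero (none).

0.100255 (none)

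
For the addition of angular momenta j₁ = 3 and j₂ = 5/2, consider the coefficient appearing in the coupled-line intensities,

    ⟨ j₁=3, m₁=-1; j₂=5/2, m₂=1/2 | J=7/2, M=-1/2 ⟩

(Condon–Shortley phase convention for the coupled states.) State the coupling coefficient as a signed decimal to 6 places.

-0.125988  (= −√(1/63))

√[8·2!4!3!/10! · 2!4!3!2!3!4!] = √(9216/175)
  +(−1)^0/∏(0,2,4,3,0,0)! = 1/288  (running 1/288)
  +(−1)^1/∏(1,1,3,2,1,1)! = -1/12  (running -23/288)
  +(−1)^2/∏(2,0,2,1,2,2)! = 1/16  (running -5/288)
⟨..|..⟩ = √(9216/175)·(-5/288) = -0.125988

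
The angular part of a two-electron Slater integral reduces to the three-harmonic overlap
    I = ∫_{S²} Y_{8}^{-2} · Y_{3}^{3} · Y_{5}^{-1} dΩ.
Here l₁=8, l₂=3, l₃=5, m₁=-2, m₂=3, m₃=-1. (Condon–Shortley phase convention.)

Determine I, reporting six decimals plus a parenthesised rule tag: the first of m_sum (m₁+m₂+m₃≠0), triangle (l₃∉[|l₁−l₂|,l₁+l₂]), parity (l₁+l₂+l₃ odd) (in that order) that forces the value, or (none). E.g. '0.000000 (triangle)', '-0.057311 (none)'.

m-sum 0 ✓  L=16 even ✓  5≤5≤11 ✓
Π(2lᵢ+1) = 17×7×11 = 1309
triangle coeff Δ(8,3,5) = 1/136136
Σ_t [3,3]: t=3:−1/518400 = -1/518400
(3j)²=56/2431 [(8 3 5; 0 0 0)], sign=+1
Σ_t [6,6]: t=6:+1/12441600 = 1/12441600
(3j)²=15/9724 [(8 3 5; -2 3 -1)], sign=+1
⇒ 4πI² = 1470/31603
I = (+1)√(1470/31603/(4π)) = 0.06084005
No selection rule forces the value: the integral is nonzero (none).

0.060840 (none)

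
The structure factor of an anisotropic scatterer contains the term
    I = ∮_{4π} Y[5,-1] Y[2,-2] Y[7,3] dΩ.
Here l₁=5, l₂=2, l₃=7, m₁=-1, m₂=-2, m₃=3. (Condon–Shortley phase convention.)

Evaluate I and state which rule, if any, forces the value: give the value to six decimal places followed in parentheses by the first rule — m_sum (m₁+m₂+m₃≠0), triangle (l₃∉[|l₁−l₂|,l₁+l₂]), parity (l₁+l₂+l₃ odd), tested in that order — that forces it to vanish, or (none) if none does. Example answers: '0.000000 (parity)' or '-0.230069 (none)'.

-0.164220 (none)

Checks pass: Σm=0; 14 even; l₃=7∈[3,7].
(2·5+1)(2·2+1)(2·7+1) = 825
Δ: 0! 10! 4! / 15! → 1/15015
sum: t=0:+1/57600 = 1/57600
3j²(5 2 7; 0 0 0) = Δ·Π!·Σ² = 21/715  (sign -1)
sum: t=0:+1/414720 = 1/414720
3j²(5 2 7; -1 -2 3) = Δ·Π!·Σ² = 2/143  (sign +1)
combine: 4πI² = 825·21/715·2/143 = 630/1859
take √, sign -1: I = -0.16421985
No selection rule forces the value: the integral is nonzero (none).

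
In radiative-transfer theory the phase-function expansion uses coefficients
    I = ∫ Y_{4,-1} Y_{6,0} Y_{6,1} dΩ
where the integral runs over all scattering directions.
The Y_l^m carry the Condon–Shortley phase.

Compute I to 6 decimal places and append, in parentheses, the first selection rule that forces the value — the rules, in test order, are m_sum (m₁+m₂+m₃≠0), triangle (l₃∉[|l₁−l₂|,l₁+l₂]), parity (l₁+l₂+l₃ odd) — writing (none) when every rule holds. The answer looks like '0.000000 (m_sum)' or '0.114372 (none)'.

Checks pass: Σm=0; 16 even; l₃=6∈[2,10].
(2·4+1)(2·6+1)(2·6+1) = 1521
Δ: 4! 4! 8! / 17! → 1/15315300
sum: t=0:+1/829440 t=1:−1/25920 t=2:+1/9216 t=3:−1/25920 t=4:+1/829440 = 7/207360
3j²(4 6 6; 0 0 0) = Δ·Π!·Σ² = 28/2431  (sign +1)
sum: t=1:−1/103680 t=2:+1/13824 t=3:−1/17280 t=4:+1/207360 = 1/103680
3j²(4 6 6; -1 0 1) = Δ·Π!·Σ² = 10/7293  (sign -1)
combine: 4πI² = 1521·28/2431·10/7293 = 840/34969
take √, sign -1: I = -0.04372130
No selection rule forces the value: the integral is nonzero (none).

-0.043721 (none)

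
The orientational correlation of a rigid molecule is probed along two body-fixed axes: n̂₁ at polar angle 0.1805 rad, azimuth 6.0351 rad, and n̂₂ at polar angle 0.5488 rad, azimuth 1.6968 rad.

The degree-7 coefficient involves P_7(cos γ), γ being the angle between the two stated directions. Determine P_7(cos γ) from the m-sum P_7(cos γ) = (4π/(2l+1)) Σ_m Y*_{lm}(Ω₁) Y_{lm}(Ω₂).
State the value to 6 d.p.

-0.259098

Summing Y*_{l m}(θ₁,φ₁)·Y_{l m}(θ₂,φ₂) over m ∈ [−7, 7]; prefactor 4π/(2·7+1) = 0.837758:
  m=-7: Y*=-0.000000-0.000003i  Y=+0.004059+0.003341i  product +0.000000-0.000000i
  m=-6: Y*=+0.000005-0.000061i  Y=-0.023405+0.022069i  product +0.000001+0.000002i
  m=-5: Y*=+0.000257-0.000749i  Y=-0.070673-0.096926i  product -0.000091+0.000028i
  m=-4: Y*=+0.003928-0.006015i  Y=+0.262371-0.144705i  product +0.000160-0.002147i
  m=-3: Y*=+0.034399-0.031679i  Y=+0.178074+0.448428i  product +0.020331+0.009784i
  m=-2: Y*=+0.185293-0.100307i  Y=-0.376214+0.096868i  product -0.059993+0.055686i
  m=-1: Y*=+0.565631-0.143276i  Y=+0.014884+0.117501i  product +0.025254+0.064330i
  m=+0: Y*=+0.647657-0.000000i  Y=-0.433253+0.000000i  product -0.280600+0.000000i
  m=+1: Y*=-0.565631-0.143276i  Y=-0.014884+0.117501i  product +0.025254-0.064330i
  m=+2: Y*=+0.185293+0.100307i  Y=-0.376214-0.096868i  product -0.059993-0.055686i
  m=+3: Y*=-0.034399-0.031679i  Y=-0.178074+0.448428i  product +0.020331-0.009784i
  m=+4: Y*=+0.003928+0.006015i  Y=+0.262371+0.144705i  product +0.000160+0.002147i
  m=+5: Y*=-0.000257-0.000749i  Y=+0.070673-0.096926i  product -0.000091-0.000028i
  m=+6: Y*=+0.000005+0.000061i  Y=-0.023405-0.022069i  product +0.000001-0.000002i
  m=+7: Y*=+0.000000-0.000003i  Y=-0.004059+0.003341i  product +0.000000+0.000000i
Accumulated sum -0.309275-0.000000i; after 4π/(2l+1) scaling, -0.259098-0.000000i ⇒ P_7 = -0.259098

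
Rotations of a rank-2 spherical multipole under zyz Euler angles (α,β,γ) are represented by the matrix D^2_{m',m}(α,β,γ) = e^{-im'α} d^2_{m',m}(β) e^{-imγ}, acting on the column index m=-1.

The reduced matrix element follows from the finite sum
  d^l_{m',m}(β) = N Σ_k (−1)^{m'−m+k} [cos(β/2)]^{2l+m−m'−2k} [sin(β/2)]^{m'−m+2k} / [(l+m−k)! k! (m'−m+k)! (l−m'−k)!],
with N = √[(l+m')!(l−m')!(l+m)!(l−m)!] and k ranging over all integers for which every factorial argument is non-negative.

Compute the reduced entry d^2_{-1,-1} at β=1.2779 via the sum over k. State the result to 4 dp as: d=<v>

d^2_{-1,-1}(β=1.2779) via the finite sum:
With c≡cos(β/2)=0.802722 and s≡sin(β/2)=0.596353, N=[1·6·1·6]^{1/2}=6.000000
Admissible k: 0..1 (factorial args all ≥0)
  k=0: (−1)^0·6.0000/(6)·0.8027^4·0.5964^0 = +0.415204
  k=1: (−1)^1·6.0000/(2)·0.8027^2·0.5964^2 = -0.687478
d^2_{-1,-1}(1.2779) = +0.415204 -0.687478 = -0.272274

d=-0.2723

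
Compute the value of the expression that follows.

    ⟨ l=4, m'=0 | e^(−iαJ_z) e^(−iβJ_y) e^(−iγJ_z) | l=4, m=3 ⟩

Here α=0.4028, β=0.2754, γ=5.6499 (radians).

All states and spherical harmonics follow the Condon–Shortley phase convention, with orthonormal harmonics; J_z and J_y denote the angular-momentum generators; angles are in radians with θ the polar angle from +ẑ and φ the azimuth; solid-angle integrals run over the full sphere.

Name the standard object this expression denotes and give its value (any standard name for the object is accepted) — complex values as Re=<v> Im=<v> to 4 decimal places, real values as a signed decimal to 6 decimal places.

Wigner D-matrix element, Re=-0.0092 Im=0.0271

This is a Wigner D-matrix element — the rotation-matrix element ⟨l m'| R(α,β,γ) |l m⟩ in the angular-momentum basis.
First d^4_{0,3}(β=0.2754), then the phase factors e^{-i(0)α} and e^{-i(3)γ}:
Half-angle: c=0.990534, s=0.137265. N=√(24·24·5040·1)=1703.830978
k∈{3,4} keeps every argument non-negative
  k=3: (−1)^0·1703.8310/(144)·0.9905^5·0.1373^3 = +0.029181
  k=4: (−1)^1·1703.8310/(144)·0.9905^3·0.1373^5 = -0.000560
d^4_{0,3}(0.2754) = +0.029181 -0.000560 = +0.028620
Phases: e^{-i·(0)·0.4028}=+1.000000+0.000000i, e^{-i·(3)·5.6499}=-0.323153+0.946347i ⇒ D=-0.009249+0.027085i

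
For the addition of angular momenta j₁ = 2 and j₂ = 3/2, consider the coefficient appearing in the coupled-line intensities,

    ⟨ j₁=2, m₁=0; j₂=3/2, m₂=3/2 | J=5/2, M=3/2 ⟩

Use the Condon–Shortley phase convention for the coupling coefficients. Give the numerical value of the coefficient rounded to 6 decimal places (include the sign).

−√(18/35) ≈ -0.717137

triangle: 1!×3!×2!/7! = 12/5040
(j±m)!: 2!×2!×3!×0!×4!×1! = 576
prefactor² = (2J+1)×Δ×N² = 288/35
  k=1: −1/(1!×0!×1!×2!×2!×0!) = -1/4
Σ = -1/4  ⇒  CG² = 288/35×(-1/4)² = 18/35
CG = −√(18/35) = -0.717137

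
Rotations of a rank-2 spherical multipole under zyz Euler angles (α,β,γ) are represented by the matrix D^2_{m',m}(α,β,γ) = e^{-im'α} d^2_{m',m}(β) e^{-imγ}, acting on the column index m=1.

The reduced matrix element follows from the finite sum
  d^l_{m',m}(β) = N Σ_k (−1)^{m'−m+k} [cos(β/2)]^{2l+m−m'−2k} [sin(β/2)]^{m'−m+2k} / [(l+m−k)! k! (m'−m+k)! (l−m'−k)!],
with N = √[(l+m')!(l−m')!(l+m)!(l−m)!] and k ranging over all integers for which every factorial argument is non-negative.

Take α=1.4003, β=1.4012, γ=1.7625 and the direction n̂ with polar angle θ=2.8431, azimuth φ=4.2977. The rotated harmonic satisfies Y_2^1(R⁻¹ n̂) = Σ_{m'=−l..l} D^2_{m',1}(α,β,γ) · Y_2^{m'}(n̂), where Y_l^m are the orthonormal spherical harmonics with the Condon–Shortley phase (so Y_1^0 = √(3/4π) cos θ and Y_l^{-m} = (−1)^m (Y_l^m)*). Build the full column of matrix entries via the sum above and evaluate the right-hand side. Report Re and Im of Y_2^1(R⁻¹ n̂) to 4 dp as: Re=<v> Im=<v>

Need the full column D^2_{m',1} for m'=−2..2 at α=1.4003, β=1.4012, γ=1.7625.
cos(β/2)=0.764456, sin(β/2)=0.644676
d^2_{-2,1}: single k=3 term ⇒ +0.409645;  D = +0.208041+0.352885i
d^2_{-1,1}: k∈[2..3] ⇒ +0.728634 -0.172730 = +0.555904;  D = +0.519837-0.196975i
d^2_{0,1}: k∈[1..2] ⇒ +0.705463 -0.501711 = +0.203752;  D = -0.038821-0.200020i
d^2_{1,1}: k∈[0..1] ⇒ +0.341514 -0.728634 = -0.387120;  D = +0.387033-0.008209i
d^2_{2,1}: single k=0 term ⇒ -0.576008;  D = +0.085673-0.569601i
Y_2^{m'}(θ=2.8431,φ=4.2977) and Σ D·Y over m':
  (+0.2080+0.3529i)·(-0.0226-0.0246i)  (+0.5198-0.1970i)·(+0.0875-0.1987i)  (-0.0388-0.2000i)·(+0.5490+0.0000i)  (+0.3870-0.0082i)·(-0.0875-0.1987i)  (+0.0857-0.5696i)·(-0.0226+0.0246i)
Y_2^1(R⁻¹ n̂) = -0.034369-0.304673i

Re=-0.0344 Im=-0.3047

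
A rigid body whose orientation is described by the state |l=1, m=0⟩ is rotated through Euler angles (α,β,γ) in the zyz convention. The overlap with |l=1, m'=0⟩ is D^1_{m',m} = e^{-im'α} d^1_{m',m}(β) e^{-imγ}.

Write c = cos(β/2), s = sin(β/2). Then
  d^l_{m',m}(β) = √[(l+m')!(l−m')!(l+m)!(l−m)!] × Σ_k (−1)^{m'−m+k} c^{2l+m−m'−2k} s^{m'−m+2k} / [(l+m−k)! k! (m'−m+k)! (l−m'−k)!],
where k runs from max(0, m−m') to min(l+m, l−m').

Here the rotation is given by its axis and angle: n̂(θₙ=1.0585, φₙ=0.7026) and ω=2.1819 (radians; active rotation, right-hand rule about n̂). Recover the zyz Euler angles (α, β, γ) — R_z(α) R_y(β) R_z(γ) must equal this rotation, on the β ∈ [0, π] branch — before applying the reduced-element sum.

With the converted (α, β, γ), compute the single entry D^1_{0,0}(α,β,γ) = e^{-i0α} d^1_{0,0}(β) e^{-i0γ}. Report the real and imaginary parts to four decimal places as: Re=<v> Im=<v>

Re=-0.1956 Im=0.0000

Axis–angle → zyz. n̂ = (sinθₙcosφₙ, sinθₙsinφₙ, cosθₙ) = (+0.665190, +0.563245, +0.490180), ω = 2.1819.
R = I cosω + sinω [n̂]ₓ + (1−cosω) n̂n̂ᵀ gives
  R = [+0.122588, +0.188173, +0.974455; +0.991103, -0.074500, -0.110296; +0.051843, +0.979306, -0.195631]
β = atan2(√(R₁₃²+R₂₃²), R₃₃) = 1.767698; α = atan2(R₂₃, R₁₃) mod 2π = 6.170478; γ = atan2(R₃₂, −R₃₁) mod 2π = 1.623685
D^1_{0,0}(6.1705,1.7677,1.6237) = e^{-i·0·6.1705}·d^1_{0,0}(1.7677)·e^{-i·0·1.6237}. Compute d first:
Half-angle: c=0.634180, s=0.773185. N=√(1·1·1·1)=1.000000
k∈{0,1} keeps every argument non-negative
  k=0: (−1)^0·1.0000/(1)·0.6342^2·0.7732^0 = +0.402184
  k=1: (−1)^1·1.0000/(1)·0.6342^0·0.7732^2 = -0.597816
d^1_{0,0}(1.7677) = +0.402184 -0.597816 = -0.195631
D = (+1.000000+0.000000i)·(-0.195631)·(+1.000000+0.000000i) = -0.195631+0.000000i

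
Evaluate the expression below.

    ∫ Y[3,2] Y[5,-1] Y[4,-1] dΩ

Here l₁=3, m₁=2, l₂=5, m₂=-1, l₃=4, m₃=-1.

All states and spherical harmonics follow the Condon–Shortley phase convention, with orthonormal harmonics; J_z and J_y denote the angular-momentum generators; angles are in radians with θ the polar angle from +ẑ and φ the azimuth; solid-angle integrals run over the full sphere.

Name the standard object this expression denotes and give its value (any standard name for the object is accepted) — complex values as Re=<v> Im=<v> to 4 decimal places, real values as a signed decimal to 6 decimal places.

This is a Gaunt coefficient — the integral of a triple product of spherical harmonics over the sphere.
Checks pass: Σm=0; 12 even; l₃=4∈[2,8].
(2·3+1)(2·5+1)(2·4+1) = 693
Δ: 4! 2! 6! / 13! → 1/180180
sum: t=1:−1/576 t=2:+1/144 t=3:−1/576 = 1/288
3j²(3 5 4; 0 0 0) = Δ·Π!·Σ² = 20/1001  (sign +1)
sum: t=0:+1/1152 t=1:−1/432 = -5/3456
3j²(3 5 4; 2 -1 -1) = Δ·Π!·Σ² = 625/36036  (sign +1)
combine: 4πI² = 693·20/1001·625/36036 = 3125/13013
take √, sign +1: I = 0.13823925

Gaunt coefficient, +0.138239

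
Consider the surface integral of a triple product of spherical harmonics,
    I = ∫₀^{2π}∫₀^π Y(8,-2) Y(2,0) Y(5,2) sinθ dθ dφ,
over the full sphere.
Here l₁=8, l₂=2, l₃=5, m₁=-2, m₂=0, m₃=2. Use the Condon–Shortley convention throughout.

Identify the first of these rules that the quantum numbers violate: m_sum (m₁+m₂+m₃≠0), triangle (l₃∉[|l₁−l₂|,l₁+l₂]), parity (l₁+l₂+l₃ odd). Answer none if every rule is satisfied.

triangle

azimuthal sum: -2 + 0 + 2 = 0  ✓
l₃ must lie in [6,10]; have l₃=5  ✗
L = 8 + 2 + 5 = 15 (odd)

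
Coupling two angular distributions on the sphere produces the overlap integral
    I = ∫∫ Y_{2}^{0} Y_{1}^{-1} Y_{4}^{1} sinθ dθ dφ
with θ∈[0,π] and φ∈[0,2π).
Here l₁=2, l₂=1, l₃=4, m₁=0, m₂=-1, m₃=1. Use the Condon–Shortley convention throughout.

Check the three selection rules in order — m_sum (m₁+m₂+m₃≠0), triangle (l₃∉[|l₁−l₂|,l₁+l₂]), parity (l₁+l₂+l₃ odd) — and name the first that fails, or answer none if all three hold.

Σmᵢ = 0  ✓
l₃∈[|l₁−l₂|,l₁+l₂]=[1,3] required, l₃=4 fails  ✗
Σlᵢ = 7 ⇒ odd

triangle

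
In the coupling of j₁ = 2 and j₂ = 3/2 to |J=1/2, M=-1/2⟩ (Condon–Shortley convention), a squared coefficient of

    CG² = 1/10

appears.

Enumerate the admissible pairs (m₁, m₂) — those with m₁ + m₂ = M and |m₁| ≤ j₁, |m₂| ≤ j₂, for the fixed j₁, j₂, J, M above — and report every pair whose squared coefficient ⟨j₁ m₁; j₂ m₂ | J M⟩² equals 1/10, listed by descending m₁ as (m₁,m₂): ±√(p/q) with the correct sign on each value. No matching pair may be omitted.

Admissible pairs with m₁+m₂ = M = -1/2: (-2,3/2), (-1,1/2), (0,-1/2), (1,-3/2)
  (m₁,m₂)=(1,-3/2): CG² = 1/10, CG = +√(1/10)   ← matches the target
  (m₁,m₂)=(0,-1/2): CG² = 1/5, CG = −√(1/5)
  (m₁,m₂)=(-1,1/2): CG² = 3/10, CG = +√(3/10)
  (m₁,m₂)=(-2,3/2): CG² = 2/5, CG = −√(2/5)
Pairs with CG² = 1/10: (1,-3/2): +√(1/10)

(1,-3/2): +√(1/10)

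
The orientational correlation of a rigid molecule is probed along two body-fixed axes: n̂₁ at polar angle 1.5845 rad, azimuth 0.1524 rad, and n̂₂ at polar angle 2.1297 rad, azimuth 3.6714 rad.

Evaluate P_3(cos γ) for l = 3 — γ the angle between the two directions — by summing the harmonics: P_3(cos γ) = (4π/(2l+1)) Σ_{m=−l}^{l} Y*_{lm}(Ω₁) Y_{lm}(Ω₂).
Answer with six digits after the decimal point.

Addition theorem: P_3(cos γ) = (4π/7) Σ_m Y*_{lm}(Ω₁) Y_{lm}(Ω₂), m = −3…3:
  [-3]  conj(Y_{3,-3})(Ω₁) = +0.374266+0.184126i ; Y_{3,-3}(Ω₂) = +0.004736+0.254232i ; Δ = -0.045038+0.096023i
  [-2]  conj(Y_{3,-2})(Ω₁) = -0.013356-0.004202i ; Y_{3,-2}(Ω₂) = -0.190568+0.339747i ; Δ = +0.003973-0.003737i
  [-1]  conj(Y_{3,-1})(Ω₁) = -0.319105-0.049012i ; Y_{3,-1}(Ω₂) = -0.095962+0.056201i ; Δ = +0.033376-0.013231i
  [+0]  conj(Y_{3,0})(Ω₁) = +0.015336-0.000000i ; Y_{3,0}(Ω₂) = +0.315447+0.000000i ; Δ = +0.004838+0.000000i
  [+1]  conj(Y_{3,1})(Ω₁) = +0.319105-0.049012i ; Y_{3,1}(Ω₂) = +0.095962+0.056201i ; Δ = +0.033376+0.013231i
  [+2]  conj(Y_{3,2})(Ω₁) = -0.013356+0.004202i ; Y_{3,2}(Ω₂) = -0.190568-0.339747i ; Δ = +0.003973+0.003737i
  [+3]  conj(Y_{3,3})(Ω₁) = -0.374266+0.184126i ; Y_{3,3}(Ω₂) = -0.004736+0.254232i ; Δ = -0.045038-0.096023i
Σ over m = -0.010540+0.000000i; ×(4π/7) → -0.018922+0.000000i. Real part: -0.018922

-0.018922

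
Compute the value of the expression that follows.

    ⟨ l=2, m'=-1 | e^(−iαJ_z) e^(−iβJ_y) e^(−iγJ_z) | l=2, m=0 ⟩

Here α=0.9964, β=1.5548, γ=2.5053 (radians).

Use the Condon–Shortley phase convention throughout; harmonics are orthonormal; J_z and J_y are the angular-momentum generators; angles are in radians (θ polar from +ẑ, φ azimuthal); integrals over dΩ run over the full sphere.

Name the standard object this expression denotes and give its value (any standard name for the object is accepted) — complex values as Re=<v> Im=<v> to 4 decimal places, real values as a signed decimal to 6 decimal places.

This is a Wigner D-matrix element — the rotation-matrix element ⟨l m'| R(α,β,γ) |l m⟩ in the angular-momentum basis.
First d^2_{-1,0}(β=1.5548), then the phase factors e^{-i(-1)α} and e^{-i(0)γ}:
c=cos(1.554800/2)=0.712740, s=sin(1.554800/2)=0.701429; N=√[1·6·2·2]=4.898979
k∈{1,2} keeps every argument non-negative
  k=1: (−1)^0·4.8990/(2)·0.7127^3·0.7014^1 = +0.622088
  k=2: (−1)^1·4.8990/(2)·0.7127^1·0.7014^3 = -0.602500
d^2_{-1,0}(1.5548) = +0.622088 -0.602500 = +0.019588
Phases: e^{-i·(-1)·0.9964}=+0.543328+0.839520i, e^{-i·(0)·2.5053}=+1.000000+0.000000i ⇒ D=+0.010643+0.016445i

Wigner D-matrix element, Re=0.0106 Im=0.0164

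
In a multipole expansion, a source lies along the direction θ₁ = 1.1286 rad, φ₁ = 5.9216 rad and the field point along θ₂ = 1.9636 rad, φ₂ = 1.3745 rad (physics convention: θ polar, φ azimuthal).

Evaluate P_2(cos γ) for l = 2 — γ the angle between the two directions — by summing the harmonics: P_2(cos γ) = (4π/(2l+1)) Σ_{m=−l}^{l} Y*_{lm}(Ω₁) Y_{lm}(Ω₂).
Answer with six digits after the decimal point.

-0.363930

Term-by-term m-sum for l=2 (normalisation 4π/5 = 2.513274):
  m=-2: Y*=0.23656 - 0.20881j  Y=-0.30460 - 0.12613j  product -0.09839 + 0.03377j
  m=-1: Y*=0.27947 - 0.10570j  Y=-0.05328 + 0.26795j  product 0.01343 + 0.08052j
  m=+0: Y*=-0.14213 + 0.00000j  Y=-0.17676 + 0.00000j  product 0.02512 + 0.00000j
  m=+1: Y*=-0.27947 - 0.10570j  Y=0.05328 + 0.26795j  product 0.01343 - 0.08052j
  m=+2: Y*=0.23656 + 0.20881j  Y=-0.30460 + 0.12613j  product -0.09839 - 0.03377j
Σ over m = -0.14480 + 0.00000j; ×(4π/5) → -0.36393 + 0.00000j. Real part: -0.363930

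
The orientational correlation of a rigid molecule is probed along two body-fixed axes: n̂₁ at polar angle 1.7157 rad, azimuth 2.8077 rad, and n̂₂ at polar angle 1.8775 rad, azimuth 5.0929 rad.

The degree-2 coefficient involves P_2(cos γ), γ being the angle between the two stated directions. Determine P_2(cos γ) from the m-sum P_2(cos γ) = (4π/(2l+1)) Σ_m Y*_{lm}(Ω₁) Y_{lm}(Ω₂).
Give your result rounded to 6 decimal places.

Addition theorem: P_2(cos γ) = (4π/5) Σ_m Y*_{lm}(Ω₁) Y_{lm}(Ω₂), m = −2…2:
  [-2]  conj(Y_{2,-2})(Ω₁) = 0.29698 - 0.23421j ; Y_{2,-2}(Ω₂) = -0.25422 + 0.24212j ; Δ = -0.01879 + 0.13144j
  [-1]  conj(Y_{2,-1})(Ω₁) = 0.10429 - 0.03618j ; Y_{2,-1}(Ω₂) = -0.08258 - 0.20646j ; Δ = -0.01608 - 0.01854j
  [+0]  conj(Y_{2,0})(Ω₁) = -0.29566 + 0.00000j ; Y_{2,0}(Ω₂) = -0.22914 + 0.00000j ; Δ = 0.06775 + 0.00000j
  [+1]  conj(Y_{2,1})(Ω₁) = -0.10429 - 0.03618j ; Y_{2,1}(Ω₂) = 0.08258 - 0.20646j ; Δ = -0.01608 + 0.01854j
  [+2]  conj(Y_{2,2})(Ω₁) = 0.29698 + 0.23421j ; Y_{2,2}(Ω₂) = -0.25422 - 0.24212j ; Δ = -0.01879 - 0.13144j
Accumulated sum -0.00199 + 0.00000j; after 4π/(2l+1) scaling, -0.00501 + 0.00000j ⇒ P_2 = -0.005009

-0.005009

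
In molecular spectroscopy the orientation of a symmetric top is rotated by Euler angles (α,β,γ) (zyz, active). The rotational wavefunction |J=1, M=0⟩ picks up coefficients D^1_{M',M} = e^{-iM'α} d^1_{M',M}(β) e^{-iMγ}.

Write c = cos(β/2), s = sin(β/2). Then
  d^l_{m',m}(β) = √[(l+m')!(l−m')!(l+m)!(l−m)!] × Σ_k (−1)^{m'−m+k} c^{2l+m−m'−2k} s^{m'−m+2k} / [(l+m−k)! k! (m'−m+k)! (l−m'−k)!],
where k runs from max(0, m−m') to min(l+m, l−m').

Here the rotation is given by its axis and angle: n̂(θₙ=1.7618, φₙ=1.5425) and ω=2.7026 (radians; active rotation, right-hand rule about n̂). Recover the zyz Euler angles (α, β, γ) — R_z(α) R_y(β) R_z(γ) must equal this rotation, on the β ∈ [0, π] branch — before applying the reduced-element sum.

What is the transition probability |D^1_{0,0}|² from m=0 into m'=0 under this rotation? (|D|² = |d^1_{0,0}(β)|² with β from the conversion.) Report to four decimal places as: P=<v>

Axis–angle → zyz. n̂ = (sinθₙcosφₙ, sinθₙsinφₙ, cosθₙ) = (+0.027778, +0.981421, -0.189844), ω = 2.7026.
R = I cosω + sinω [n̂]ₓ + (1−cosω) n̂n̂ᵀ gives
  R = [-0.903710, +0.132628, +0.407084; -0.028750, +0.929866, -0.366775; -0.427178, -0.343162, -0.836516]
β = atan2(√(R₁₃²+R₂₃²), R₃₃) = 2.561690; α = atan2(R₂₃, R₁₃) mod 2π = 5.549829; γ = atan2(R₃₂, −R₃₁) mod 2π = 5.606422
Split into d^1_{0,0}(β=2.5617) × two z-phases.
c=cos(2.561690/2)=0.285906, s=sin(2.561690/2)=0.958258; N=√[1·1·1·1]=1.000000
Admissible k: 0..1 (factorial args all ≥0)
  k=0: (−1)^0·1.0000/(1)·0.2859^2·0.9583^0 = +0.081742
  k=1: (−1)^1·1.0000/(1)·0.2859^0·0.9583^2 = -0.918258
d^1_{0,0}(2.5617) = +0.081742 -0.918258 = -0.836516
|D^1_{0,0}|² = |d^1_{0,0}(β)|² = (-0.836516)² = 0.699759 (the z-rotation phases have unit modulus)

P=0.6998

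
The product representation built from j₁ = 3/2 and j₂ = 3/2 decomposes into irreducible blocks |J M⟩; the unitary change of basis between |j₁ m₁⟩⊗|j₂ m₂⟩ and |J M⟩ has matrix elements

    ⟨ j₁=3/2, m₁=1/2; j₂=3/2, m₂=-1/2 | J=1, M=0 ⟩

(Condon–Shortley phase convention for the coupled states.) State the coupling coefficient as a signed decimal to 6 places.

triangle: 2!·1!·1!/5! = 2/120
(j±m)!: 2!·1!·1!·2!·1!·1! = 4
prefactor² = (2J+1)·Δ·N² = 1/5
  k=0: +1/(0!·2!·1!·1!·0!·0!) = 1/2
  k=1: −1/(1!·1!·0!·0!·1!·1!) = -1
Σ = -1/2  ⇒  CG² = 1/5·(-1/2)² = 1/20
CG = −√(1/20) = -0.223607

−√(1/20) ≈ -0.223607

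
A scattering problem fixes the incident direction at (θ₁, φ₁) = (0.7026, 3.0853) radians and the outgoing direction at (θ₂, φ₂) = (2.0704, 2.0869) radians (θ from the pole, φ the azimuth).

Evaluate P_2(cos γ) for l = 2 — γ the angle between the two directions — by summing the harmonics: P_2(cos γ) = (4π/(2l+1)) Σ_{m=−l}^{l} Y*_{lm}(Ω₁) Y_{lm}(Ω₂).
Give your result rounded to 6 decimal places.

Summing Y*_{l m}(θ₁,φ₁)·Y_{l m}(θ₂,φ₂) over m ∈ [−2, 2]; prefactor 4π/(2·2+1) = 2.513274:
  [-2]  conj(Y_{2,-2})(Ω₁) = +0.160279-0.018122i ; Y_{2,-2}(Ω₂) = -0.152656+0.255485i ; Δ = -0.019838+0.043715i
  [-1]  conj(Y_{2,-1})(Ω₁) = -0.380387+0.021436i ; Y_{2,-1}(Ω₂) = +0.160323+0.282558i ; Δ = -0.067042-0.104045i
  [+0]  conj(Y_{2,0})(Ω₁) = +0.235680-0.000000i ; Y_{2,0}(Ω₂) = -0.098230+0.000000i ; Δ = -0.023151+0.000000i
  [+1]  conj(Y_{2,1})(Ω₁) = +0.380387+0.021436i ; Y_{2,1}(Ω₂) = -0.160323+0.282558i ; Δ = -0.067042+0.104045i
  [+2]  conj(Y_{2,2})(Ω₁) = +0.160279+0.018122i ; Y_{2,2}(Ω₂) = -0.152656-0.255485i ; Δ = -0.019838-0.043715i
Total Σ_m = -0.196909+0.000000i. Multiply by 2.513274: -0.494887+0.000000i. P_2(cos γ) = -0.494887

-0.494887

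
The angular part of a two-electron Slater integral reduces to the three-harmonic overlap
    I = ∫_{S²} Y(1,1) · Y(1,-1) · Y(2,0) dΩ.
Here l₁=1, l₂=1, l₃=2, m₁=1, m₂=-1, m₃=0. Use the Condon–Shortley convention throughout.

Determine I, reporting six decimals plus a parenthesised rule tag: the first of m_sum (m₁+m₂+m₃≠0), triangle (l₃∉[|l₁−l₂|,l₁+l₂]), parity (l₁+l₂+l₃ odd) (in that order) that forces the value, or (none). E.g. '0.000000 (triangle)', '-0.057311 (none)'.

Rules hold: Σm=0, L=4 even, 0≤2≤2.
N = 3·3·5 = 45
Δ = 0!·2!·2!/5! = 1/30
Racah Σ t=0..0: t=0:+1/1 = 1/1
⇒ 3j(1 1 2; 0 0 0)² = 2/15, sgn +1
Racah Σ t=0..0: t=0:+1/4 = 1/4
⇒ 3j(1 1 2; 1 -1 0)² = 1/30, sgn +1
4πI² = N·(3j₀)²·(3jₘ)² = 1/5
I = +1·√(0.2/4π) = 0.12615663
No selection rule forces the value: the integral is nonzero (none).

0.126157 (none)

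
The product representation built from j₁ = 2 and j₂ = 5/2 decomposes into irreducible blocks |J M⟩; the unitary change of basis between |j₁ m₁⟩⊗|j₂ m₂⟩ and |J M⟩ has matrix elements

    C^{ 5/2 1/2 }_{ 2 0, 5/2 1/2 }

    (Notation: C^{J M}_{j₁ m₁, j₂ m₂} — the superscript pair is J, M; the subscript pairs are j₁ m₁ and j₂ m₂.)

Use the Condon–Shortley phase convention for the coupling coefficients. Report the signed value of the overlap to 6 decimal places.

-0.478091

√[6·2!2!3!/8! · 2!2!3!2!3!2!] = √(72/35)
  +(−1)^0/∏(0,2,2,3,0,0)! = 1/24  (running 1/24)
  +(−1)^1/∏(1,1,1,2,1,1)! = -1/2  (running -11/24)
  +(−1)^2/∏(2,0,0,1,2,2)! = 1/8  (running -1/3)
⟨..|..⟩ = √(72/35)·(-1/3) = -0.478091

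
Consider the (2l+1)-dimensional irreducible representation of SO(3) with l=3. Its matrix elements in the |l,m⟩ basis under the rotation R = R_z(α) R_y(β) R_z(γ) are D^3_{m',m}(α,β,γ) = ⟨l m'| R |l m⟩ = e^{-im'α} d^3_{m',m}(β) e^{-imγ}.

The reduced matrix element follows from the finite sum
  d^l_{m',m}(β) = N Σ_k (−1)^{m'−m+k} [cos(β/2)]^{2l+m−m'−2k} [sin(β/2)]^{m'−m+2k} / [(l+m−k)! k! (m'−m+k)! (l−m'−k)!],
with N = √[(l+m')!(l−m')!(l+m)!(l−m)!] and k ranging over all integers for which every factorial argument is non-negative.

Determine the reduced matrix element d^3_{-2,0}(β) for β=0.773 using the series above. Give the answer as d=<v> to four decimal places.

d^3_{-2,0}(β=0.7730) via the finite sum:
c=cos(0.773000/2)=0.926234, s=sin(0.773000/2)=0.376949; N=√[1·120·6·6]=65.726707
Admissible k: 2..3 (factorial args all ≥0)
  k=2: (−1)^0·65.7267/(12)·0.9262^4·0.3769^2 = +0.572807
  k=3: (−1)^1·65.7267/(12)·0.9262^2·0.3769^4 = -0.094871
d^3_{-2,0}(0.7730) = +0.572807 -0.094871 = +0.477937

d=0.4779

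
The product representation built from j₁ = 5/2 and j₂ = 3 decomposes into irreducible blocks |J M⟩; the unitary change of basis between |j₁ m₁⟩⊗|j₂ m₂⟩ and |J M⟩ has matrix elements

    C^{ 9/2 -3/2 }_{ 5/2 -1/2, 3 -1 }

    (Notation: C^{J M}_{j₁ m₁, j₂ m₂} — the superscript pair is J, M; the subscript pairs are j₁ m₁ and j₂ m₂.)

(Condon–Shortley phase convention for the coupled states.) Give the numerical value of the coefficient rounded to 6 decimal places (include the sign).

+√(5/231) = +0.147122

√[10·1!4!5!/11! · 2!3!2!4!3!6!] = √(138240/77)
  +(−1)^0/∏(0,1,3,2,1,3)! = 1/72  (running 1/72)
  +(−1)^1/∏(1,0,2,1,2,4)! = -1/96  (running 1/288)
⟨..|..⟩ = √(138240/77)·(1/288) = +0.147122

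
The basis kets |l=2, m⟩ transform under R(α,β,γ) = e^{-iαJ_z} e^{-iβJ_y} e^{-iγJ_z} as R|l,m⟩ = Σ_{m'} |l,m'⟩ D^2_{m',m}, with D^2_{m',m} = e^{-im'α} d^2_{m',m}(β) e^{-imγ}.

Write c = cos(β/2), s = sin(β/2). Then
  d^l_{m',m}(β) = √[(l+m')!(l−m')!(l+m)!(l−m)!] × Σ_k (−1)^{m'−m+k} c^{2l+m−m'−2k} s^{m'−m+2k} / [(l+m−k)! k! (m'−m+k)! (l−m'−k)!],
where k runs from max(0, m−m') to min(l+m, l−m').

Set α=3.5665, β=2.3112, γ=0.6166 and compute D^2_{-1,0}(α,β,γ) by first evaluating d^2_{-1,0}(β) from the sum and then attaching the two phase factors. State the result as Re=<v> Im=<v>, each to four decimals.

First d^2_{-1,0}(β=2.3112), then the phase factors e^{-i(-1)α} and e^{-i(0)γ}:
With c≡cos(β/2)=0.403370 and s≡sin(β/2)=0.915037, N=[1·6·2·2]^{1/2}=4.898979
The bounds max(0,m−m')=1 and min(l+m,l−m')=2 give 2 terms
  k=1: (−1)^0·4.8990/(2)·0.4034^3·0.9150^1 = +0.147104
  k=2: (−1)^1·4.8990/(2)·0.4034^1·0.9150^3 = -0.756998
d^2_{-1,0}(2.3112) = +0.147104 -0.756998 = -0.609895
Attach z-rotation phases: D = e^{-i(-1)(3.5665)}·(-0.609895)·e^{-i(0)(0.6166)} = +0.555661+0.251421i

Re=0.5557 Im=0.2514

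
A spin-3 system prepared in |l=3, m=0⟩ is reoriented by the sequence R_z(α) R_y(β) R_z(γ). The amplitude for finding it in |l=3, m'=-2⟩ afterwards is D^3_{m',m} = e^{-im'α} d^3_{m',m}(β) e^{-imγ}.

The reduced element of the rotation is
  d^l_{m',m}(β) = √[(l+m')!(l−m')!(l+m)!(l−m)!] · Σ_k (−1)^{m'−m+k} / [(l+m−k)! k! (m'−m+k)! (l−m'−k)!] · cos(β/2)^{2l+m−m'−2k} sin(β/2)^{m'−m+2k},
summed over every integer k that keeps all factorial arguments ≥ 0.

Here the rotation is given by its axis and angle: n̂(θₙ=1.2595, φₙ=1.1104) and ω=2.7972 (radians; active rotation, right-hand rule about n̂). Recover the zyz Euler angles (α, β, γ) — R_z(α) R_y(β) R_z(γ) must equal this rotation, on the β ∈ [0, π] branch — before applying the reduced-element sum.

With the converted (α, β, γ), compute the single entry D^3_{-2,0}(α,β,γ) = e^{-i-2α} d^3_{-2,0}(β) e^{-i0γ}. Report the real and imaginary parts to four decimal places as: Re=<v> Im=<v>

Re=-0.1645 Im=-0.4085

Axis–angle → zyz. n̂ = (sinθₙcosφₙ, sinθₙsinφₙ, cosθₙ) = (+0.422949, +0.852818, +0.306293), ω = 2.7972.
R = I cosω + sinω [n̂]ₓ + (1−cosω) n̂n̂ᵀ gives
  R = [-0.594013, +0.596805, +0.539418; +0.803629, +0.470611, +0.364288; -0.036447, +0.649884, -0.759159]
β = atan2(√(R₁₃²+R₂₃²), R₃₃) = 2.432816; α = atan2(R₂₃, R₁₃) mod 2π = 0.593980; γ = atan2(R₃₂, −R₃₁) mod 2π = 1.514772
First d^3_{-2,0}(β=2.4328), then the phase factors e^{-i(-2)α} and e^{-i(0)γ}:
Half-angle: c=0.347017, s=0.937859. N=√(1·120·6·6)=65.726707
k: max(0,(0)−(-2))=2 … min(3+(0),3−(-2))=3
  k=2: (−1)^0·65.7267/(12)·0.3470^4·0.9379^2 = +0.069861
  k=3: (−1)^1·65.7267/(12)·0.3470^2·0.9379^4 = -0.510284
d^3_{-2,0}(2.4328) = +0.069861 -0.510284 = -0.440422
D = (+0.373554+0.927609i)·(-0.440422)·(+1.000000+0.000000i) = -0.164521-0.408539i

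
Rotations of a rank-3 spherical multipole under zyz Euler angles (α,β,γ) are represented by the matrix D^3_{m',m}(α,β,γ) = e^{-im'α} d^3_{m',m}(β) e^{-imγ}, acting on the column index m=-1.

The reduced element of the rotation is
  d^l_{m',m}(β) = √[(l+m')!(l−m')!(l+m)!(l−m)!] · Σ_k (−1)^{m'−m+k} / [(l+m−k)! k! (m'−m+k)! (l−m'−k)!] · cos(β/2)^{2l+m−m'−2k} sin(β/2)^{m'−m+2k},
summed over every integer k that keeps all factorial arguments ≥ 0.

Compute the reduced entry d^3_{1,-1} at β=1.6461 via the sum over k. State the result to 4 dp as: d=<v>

d^3_{1,-1}(β=1.6461) via the finite sum:
Half-angle: c=0.679988, s=0.733223. N=√(24·2·2·24)=48.000000
k: max(0,(-1)−(1))=0 … min(3+(-1),3−(1))=2
  k=0: (−1)^2·48.0000/(8)·0.6800^4·0.7332^2 = +0.689650
  k=1: (−1)^3·48.0000/(6)·0.6800^2·0.7332^4 = -1.069147
  k=2: (−1)^4·48.0000/(48)·0.6800^0·0.7332^6 = +0.155388
d^3_{1,-1}(1.6461) = +0.689650 -1.069147 +0.155388 = -0.224109

d=-0.2241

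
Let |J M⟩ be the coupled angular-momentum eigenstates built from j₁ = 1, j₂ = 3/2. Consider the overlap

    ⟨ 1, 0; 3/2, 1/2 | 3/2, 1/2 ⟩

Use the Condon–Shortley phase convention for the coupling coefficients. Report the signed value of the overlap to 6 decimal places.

triangle: 1!·1!·2!/5! = 2/120
(j±m)!: 1!·1!·2!·1!·2!·1! = 4
prefactor² = (2J+1)·Δ·N² = 4/15
  k=0: +1/(0!·1!·1!·2!·0!·0!) = 1/2
  k=1: −1/(1!·0!·0!·1!·1!·1!) = -1
Σ = -1/2  ⇒  CG² = 4/15·(-1/2)² = 1/15
CG = −√(1/15) = -0.258199

−√(1/15) ≈ -0.258199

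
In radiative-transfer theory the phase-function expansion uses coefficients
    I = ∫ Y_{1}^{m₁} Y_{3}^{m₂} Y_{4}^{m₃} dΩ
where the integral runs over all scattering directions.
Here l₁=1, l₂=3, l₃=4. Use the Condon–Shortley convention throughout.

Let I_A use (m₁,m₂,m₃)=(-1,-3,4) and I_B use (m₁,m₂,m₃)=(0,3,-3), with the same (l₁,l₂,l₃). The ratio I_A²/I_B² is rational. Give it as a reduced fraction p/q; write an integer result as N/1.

l's match ⇒ only the (l;m) 3-j factors differ between A and B.
A: triangle coeff Δ(1,3,4) = 1/252; Σ_t [0,0]: t=0:+1/1440 = 1/1440; (3j)²=1/9 [(1 3 4; -1 -3 4)], sign=+1
B: triangle coeff Δ(1,3,4) = 1/252; Σ_t [0,0]: t=0:+1/720 = 1/720; (3j)²=1/36 [(1 3 4; 0 3 -3)], sign=-1
I_A²/I_B² = (1/9)/(1/36) = 4/1

4/1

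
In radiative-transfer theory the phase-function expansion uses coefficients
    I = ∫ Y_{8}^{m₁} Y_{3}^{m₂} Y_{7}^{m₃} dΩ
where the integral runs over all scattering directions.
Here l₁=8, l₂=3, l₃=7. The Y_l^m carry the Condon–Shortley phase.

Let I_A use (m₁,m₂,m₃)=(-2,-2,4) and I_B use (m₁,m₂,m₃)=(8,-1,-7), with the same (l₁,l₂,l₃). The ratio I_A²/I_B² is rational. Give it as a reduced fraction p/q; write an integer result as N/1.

Same 8,3,7: normalisation and zero-m 3j drop out of the ratio.
A: Δ: 4! 12! 2! / 19! → 1/5290740; sum: t=0:+1/174182400 t=1:−1/26127360 = -17/522547200; 3j²(8 3 7; -2 -2 4) = Δ·Π!·Σ² = 935/62244  (sign +1)
B: Δ: 4! 12! 2! / 19! → 1/5290740; sum: t=0:+1/22992076800 = 1/22992076800; 3j²(8 3 7; 8 -1 -7) = Δ·Π!·Σ² = 91/2907  (sign +1)
I_A²/I_B² = (935/62244)/(91/2907) = 15895/33124

15895/33124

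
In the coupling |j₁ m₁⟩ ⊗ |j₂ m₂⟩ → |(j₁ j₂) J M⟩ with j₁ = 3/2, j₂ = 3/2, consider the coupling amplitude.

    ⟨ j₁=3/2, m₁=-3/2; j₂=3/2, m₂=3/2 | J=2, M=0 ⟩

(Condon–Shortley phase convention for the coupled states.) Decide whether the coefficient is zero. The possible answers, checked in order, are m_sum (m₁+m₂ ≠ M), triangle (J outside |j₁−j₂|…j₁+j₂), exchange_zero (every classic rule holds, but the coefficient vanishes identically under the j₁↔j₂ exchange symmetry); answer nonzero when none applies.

nonzero

m-sum: m₁+m₂ = -3/2+3/2 = 0, M = 0  ✓
triangle: |j₁−j₂| = 0 ≤ J = 2 ≤ j₁+j₂ = 3  ✓
exchange: j₁≠j₂ or m₁≠m₂ — the exchange symmetry imposes no constraint here
value check: CG = −√(1/4) = -0.500000 ≠ 0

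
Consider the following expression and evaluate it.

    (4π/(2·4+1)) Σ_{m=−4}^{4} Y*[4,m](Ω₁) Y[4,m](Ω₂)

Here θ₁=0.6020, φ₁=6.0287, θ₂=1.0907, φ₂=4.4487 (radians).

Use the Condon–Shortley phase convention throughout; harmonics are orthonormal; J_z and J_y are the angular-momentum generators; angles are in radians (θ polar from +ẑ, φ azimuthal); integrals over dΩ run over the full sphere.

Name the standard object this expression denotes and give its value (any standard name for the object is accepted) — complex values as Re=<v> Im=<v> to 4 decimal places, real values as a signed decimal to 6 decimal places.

Legendre polynomial (addition theorem), -0.067807

This sum is the spherical-harmonic addition theorem: it equals the Legendre polynomial P_l(cos γ) of the angle γ between the two directions.
Term-by-term m-sum for l=4 (normalisation 4π/9 = 1.396263):
  m=-4: (0.023898, -0.038730) × (0.135138, 0.238206) = (0.012455, 0.000459)  (running Σ = (0.012455, 0.000459))
  m=-3: (0.135349, -0.129536) × (0.286838, -0.283604) = (0.002086, -0.075541)  (running Σ = (0.014542, -0.075083))
  m=-2: (0.351784, -0.196298) × (-0.112165, -0.065325) = (-0.052281, -0.000962)  (running Σ = (-0.037739, -0.076045))
  m=-1: (0.375080, -0.097568) × (0.076111, -0.281919) = (0.001042, -0.113168)  (running Σ = (-0.036698, -0.189213))
  m=0: (-0.129912, -0.000000) × (-0.191143, 0.000000) = (0.024832, 0.000000)  (running Σ = (-0.011866, -0.189213))
  m=1: (-0.375080, -0.097568) × (-0.076111, -0.281919) = (0.001042, 0.113168)  (running Σ = (-0.010824, -0.076045))
  m=2: (0.351784, 0.196298) × (-0.112165, 0.065325) = (-0.052281, 0.000962)  (running Σ = (-0.063105, -0.075083))
  m=3: (-0.135349, -0.129536) × (-0.286838, -0.283604) = (0.002086, 0.075541)  (running Σ = (-0.061019, 0.000459))
  m=4: (0.023898, 0.038730) × (0.135138, -0.238206) = (0.012455, -0.000459)  (running Σ = (-0.048563, 0.000000))
Total Σ_m = (-0.048563, 0.000000). Multiply by 1.396263: (-0.067807, 0.000000). P_4(cos γ) = -0.067807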